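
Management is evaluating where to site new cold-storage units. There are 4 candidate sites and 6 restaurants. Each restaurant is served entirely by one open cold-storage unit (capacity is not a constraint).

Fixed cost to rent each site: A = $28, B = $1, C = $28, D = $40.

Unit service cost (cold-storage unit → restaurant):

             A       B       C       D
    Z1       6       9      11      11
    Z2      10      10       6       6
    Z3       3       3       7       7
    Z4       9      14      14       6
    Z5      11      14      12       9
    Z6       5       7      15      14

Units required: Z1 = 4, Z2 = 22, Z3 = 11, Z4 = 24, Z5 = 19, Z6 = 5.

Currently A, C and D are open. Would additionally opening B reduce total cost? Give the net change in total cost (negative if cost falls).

Current service cost with {A, C, D}: 529.
Adding B: each restaurant re-picks its cheapest; new service cost 529, saving 0.
Extra fixed cost: 1. Net change = 1 − 0 = 1.
(Totals: 625 → 626.)

No — net change +1 (cost rises by 1).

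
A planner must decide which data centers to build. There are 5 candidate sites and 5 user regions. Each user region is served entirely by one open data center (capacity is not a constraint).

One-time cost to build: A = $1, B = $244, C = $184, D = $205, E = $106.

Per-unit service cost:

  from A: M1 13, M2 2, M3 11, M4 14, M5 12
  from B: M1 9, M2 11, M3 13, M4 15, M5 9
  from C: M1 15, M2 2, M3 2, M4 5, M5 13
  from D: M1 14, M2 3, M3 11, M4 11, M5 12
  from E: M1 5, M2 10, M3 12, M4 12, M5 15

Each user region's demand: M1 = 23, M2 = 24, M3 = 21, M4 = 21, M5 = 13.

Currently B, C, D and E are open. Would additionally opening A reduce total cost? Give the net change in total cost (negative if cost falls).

No — net change +1 (cost rises by 1).

Current service cost with {B, C, D, E}: 427.
Adding A: each user region re-picks its cheapest; new service cost 427, saving 0.
Extra fixed cost: 1. Net change = 1 − 0 = 1.
(Totals: 1166 → 1167.)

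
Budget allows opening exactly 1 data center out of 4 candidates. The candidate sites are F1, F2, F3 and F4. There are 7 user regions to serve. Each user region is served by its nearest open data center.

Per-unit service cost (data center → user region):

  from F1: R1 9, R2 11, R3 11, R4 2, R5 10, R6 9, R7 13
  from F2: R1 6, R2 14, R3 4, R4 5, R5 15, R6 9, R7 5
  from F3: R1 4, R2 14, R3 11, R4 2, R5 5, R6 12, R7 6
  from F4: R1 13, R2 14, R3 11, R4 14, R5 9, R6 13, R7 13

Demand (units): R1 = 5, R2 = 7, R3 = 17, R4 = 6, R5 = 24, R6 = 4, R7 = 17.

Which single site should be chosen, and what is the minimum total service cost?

Choose F3 only; total service cost 587.

With exactly 1 open, each user region uses its cheapest among the chosen.
{F3}: R1→F3 4·5=20, R2→F3 14·7=98, R3→F3 11·17=187, R4→F3 2·6=12, R5→F3 5·24=120, R6→F3 12·4=48, R7→F3 6·17=102. Service cost 587.
{F2}: service cost 707
{F1}: service cost 818
Among all 4 size-1 choices, {F3} is lowest.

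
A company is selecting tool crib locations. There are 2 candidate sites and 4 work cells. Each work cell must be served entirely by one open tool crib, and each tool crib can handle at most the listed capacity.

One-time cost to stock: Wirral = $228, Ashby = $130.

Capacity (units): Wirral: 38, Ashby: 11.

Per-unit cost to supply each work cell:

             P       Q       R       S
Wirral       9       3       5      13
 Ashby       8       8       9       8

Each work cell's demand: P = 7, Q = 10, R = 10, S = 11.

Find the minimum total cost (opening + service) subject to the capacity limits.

Minimum total cost: 514

Open {Wirral}: P→Wirral 9·7=63, Q→Wirral 3·10=30, R→Wirral 5·10=50, S→Wirral 13·11=143.
Loads: Wirral carries 38/38. Service 286; fixed 228; total 514.
Next best feasible plan costs 589.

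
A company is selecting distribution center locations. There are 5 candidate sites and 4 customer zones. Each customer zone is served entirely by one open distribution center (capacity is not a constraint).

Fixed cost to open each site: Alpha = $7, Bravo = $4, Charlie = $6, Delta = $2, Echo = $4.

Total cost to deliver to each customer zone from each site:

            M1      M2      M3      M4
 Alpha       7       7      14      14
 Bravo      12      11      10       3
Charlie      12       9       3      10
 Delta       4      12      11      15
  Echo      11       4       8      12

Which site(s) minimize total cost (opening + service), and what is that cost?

Open Bravo, Delta and Echo; minimum total cost 29.

For any fixed open set, each customer zone goes to its cheapest open site; total = fixed + service.
{Bravo, Delta, Echo}: M1→Delta 4, M2→Echo 4, M3→Echo 8, M4→Bravo 3. Service 19; fixed 10; total 29.
{Bravo, Charlie, Delta, Echo}: M1→Delta 4, M2→Echo 4, M3→Charlie 3, M4→Bravo 3. Service 14; fixed 16; total 30.
{Bravo, Charlie, Delta}: M1→Delta 4, M2→Charlie 9, M3→Charlie 3, M4→Bravo 3. Service 19; fixed 12; total 31.
{Alpha, Bravo, Charlie, Delta, Echo}: service 14 + fixed 23 = 37
No other subset beats 29.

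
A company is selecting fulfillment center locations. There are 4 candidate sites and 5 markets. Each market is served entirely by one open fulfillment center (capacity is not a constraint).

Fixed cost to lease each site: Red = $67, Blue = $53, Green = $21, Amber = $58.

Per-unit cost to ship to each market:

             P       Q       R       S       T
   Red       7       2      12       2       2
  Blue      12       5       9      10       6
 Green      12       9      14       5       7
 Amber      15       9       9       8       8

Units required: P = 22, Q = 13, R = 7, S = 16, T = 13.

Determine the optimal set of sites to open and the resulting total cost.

Open Red only; minimum total cost 389.

For any fixed open set, each market goes to its cheapest open site; total = fixed + service.
{Red}: P→Red 7·22=154, Q→Red 2·13=26, R→Red 12·7=84, S→Red 2·16=32, T→Red 2·13=26. Service 322; fixed 67; total 389.
{Red, Green}: service 322 + fixed 88 = 410
{Red, Blue}: P→Red 7·22=154, Q→Red 2·13=26, R→Blue 9·7=63, S→Red 2·16=32, T→Red 2·13=26. Service 301; fixed 120; total 421.
{Red, Blue, Green, Amber}: service 301 + fixed 199 = 500
No other subset beats 389.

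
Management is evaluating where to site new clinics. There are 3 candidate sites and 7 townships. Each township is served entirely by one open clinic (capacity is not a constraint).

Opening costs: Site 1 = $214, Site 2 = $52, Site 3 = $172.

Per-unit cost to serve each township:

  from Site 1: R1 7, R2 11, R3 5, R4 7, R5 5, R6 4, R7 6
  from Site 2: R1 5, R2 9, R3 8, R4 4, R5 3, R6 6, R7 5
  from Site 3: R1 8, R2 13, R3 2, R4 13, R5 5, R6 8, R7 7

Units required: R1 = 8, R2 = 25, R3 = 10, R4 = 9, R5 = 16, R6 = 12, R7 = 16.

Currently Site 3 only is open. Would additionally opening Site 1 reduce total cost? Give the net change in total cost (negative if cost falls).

Current service cost with {Site 3}: 814.
Adding Site 1: each township re-picks its cheapest; new service cost 638, saving 176.
Extra fixed cost: 214. Net change = 214 − 176 = 38.
(Totals: 986 → 1024.)

No — net change +38 (cost rises by 38).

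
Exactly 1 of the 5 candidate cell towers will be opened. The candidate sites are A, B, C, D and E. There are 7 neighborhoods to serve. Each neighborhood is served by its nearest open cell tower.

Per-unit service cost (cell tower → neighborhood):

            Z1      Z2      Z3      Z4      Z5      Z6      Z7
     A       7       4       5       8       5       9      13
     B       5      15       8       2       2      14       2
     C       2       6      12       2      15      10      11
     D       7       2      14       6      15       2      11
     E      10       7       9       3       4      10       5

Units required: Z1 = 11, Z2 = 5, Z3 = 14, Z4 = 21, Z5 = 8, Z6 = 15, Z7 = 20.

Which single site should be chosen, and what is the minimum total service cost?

Choose B only; total service cost 550.

With exactly 1 open, each neighborhood uses its cheapest among the chosen.
{B}: Z1→B 5·11=55, Z2→B 15·5=75, Z3→B 8·14=112, Z4→B 2·21=42, Z5→B 2·8=16, Z6→B 14·15=210, Z7→B 2·20=40. Service cost 550.
{E}: service cost 616
{C}: service cost 752
Among all 5 size-1 choices, {B} is lowest.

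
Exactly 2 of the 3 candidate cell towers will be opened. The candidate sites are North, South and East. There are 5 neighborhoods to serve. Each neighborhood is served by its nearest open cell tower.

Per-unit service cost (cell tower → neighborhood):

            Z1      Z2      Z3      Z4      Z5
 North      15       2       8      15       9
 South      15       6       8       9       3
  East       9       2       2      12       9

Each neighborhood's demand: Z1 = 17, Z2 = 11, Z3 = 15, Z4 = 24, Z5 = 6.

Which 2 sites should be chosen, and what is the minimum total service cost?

Choose South and East; total service cost 439.

With exactly 2 open, each neighborhood uses its cheapest among the chosen.
{South, East}: Z1→East 9·17=153, Z2→East 2·11=22, Z3→East 2·15=30, Z4→South 9·24=216, Z5→South 3·6=18. Service cost 439.
{North, East}: service cost 547
{North, South}: service cost 631
Among all 3 size-2 choices, {South, East} is lowest.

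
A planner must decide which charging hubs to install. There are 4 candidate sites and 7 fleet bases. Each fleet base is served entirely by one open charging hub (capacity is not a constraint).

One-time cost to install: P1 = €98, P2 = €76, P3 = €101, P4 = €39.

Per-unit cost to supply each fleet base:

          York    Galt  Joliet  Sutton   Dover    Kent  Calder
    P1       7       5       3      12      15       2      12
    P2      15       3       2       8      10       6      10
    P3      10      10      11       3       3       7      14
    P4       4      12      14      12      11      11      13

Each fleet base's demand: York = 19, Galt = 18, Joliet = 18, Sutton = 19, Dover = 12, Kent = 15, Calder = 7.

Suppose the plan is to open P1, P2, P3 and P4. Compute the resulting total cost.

Each fleet base is assigned to its cheapest site among the open ones.
{P1, P2, P3, P4}: York→P4 4·19=76, Galt→P2 3·18=54, Joliet→P2 2·18=36, Sutton→P3 3·19=57, Dover→P3 3·12=36, Kent→P1 2·15=30, Calder→P2 10·7=70. Service 359; fixed 314; total 673.

Total cost: 673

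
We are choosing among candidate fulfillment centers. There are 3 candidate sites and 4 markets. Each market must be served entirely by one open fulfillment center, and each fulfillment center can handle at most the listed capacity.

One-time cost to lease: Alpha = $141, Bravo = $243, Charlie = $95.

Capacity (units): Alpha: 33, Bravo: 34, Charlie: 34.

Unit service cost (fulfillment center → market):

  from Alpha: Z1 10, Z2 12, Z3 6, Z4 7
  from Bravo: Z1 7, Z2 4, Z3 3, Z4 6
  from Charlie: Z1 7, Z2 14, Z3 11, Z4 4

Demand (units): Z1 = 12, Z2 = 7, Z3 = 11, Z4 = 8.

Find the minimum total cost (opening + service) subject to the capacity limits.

Minimum total cost: 502

Open {Alpha, Charlie}: Z1→Charlie 7·12=84, Z2→Alpha 12·7=84, Z3→Alpha 6·11=66, Z4→Charlie 4·8=32.
Loads: Alpha carries 18/33, Charlie carries 20/34. Service 266; fixed 236; total 502.
Next best feasible plan costs 515.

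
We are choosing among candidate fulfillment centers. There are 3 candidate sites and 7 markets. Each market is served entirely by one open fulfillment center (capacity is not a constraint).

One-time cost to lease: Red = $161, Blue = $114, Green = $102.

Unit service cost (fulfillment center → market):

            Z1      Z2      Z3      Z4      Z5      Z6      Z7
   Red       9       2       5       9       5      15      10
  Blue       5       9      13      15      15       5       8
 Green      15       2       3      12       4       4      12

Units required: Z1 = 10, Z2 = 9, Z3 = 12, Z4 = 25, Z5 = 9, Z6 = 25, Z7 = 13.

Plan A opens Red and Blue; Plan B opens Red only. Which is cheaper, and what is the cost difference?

Plan A: {Red, Blue}: Z1→Blue 5·10=50, Z2→Red 2·9=18, Z3→Red 5·12=60, Z4→Red 9·25=225, Z5→Red 5·9=45, Z6→Blue 5·25=125, Z7→Blue 8·13=104. Service 627; fixed 275; total 902.
Plan B: {Red}: Z1→Red 9·10=90, Z2→Red 2·9=18, Z3→Red 5·12=60, Z4→Red 9·25=225, Z5→Red 5·9=45, Z6→Red 15·25=375, Z7→Red 10·13=130. Service 943; fixed 161; total 1104.
Difference: |902 − 1104| = 202.

Plan A is cheaper by 202.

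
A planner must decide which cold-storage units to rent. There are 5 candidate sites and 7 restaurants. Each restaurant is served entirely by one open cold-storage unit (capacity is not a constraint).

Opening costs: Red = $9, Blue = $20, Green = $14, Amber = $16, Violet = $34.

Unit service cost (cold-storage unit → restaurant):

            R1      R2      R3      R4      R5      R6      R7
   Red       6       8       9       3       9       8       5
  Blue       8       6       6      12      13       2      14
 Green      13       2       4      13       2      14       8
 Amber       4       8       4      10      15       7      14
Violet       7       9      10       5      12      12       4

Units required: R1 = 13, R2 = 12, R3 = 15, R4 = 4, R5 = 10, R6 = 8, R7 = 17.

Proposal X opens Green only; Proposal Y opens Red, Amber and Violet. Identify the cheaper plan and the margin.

Proposal Y is cheaper by 94.

Proposal X: {Green}: R1→Green 13·13=169, R2→Green 2·12=24, R3→Green 4·15=60, R4→Green 13·4=52, R5→Green 2·10=20, R6→Green 14·8=112, R7→Green 8·17=136. Service 573; fixed 14; total 587.
Proposal Y: {Red, Amber, Violet}: R1→Amber 4·13=52, R2→Red 8·12=96, R3→Amber 4·15=60, R4→Red 3·4=12, R5→Red 9·10=90, R6→Amber 7·8=56, R7→Violet 4·17=68. Service 434; fixed 59; total 493.
Difference: |587 − 493| = 94.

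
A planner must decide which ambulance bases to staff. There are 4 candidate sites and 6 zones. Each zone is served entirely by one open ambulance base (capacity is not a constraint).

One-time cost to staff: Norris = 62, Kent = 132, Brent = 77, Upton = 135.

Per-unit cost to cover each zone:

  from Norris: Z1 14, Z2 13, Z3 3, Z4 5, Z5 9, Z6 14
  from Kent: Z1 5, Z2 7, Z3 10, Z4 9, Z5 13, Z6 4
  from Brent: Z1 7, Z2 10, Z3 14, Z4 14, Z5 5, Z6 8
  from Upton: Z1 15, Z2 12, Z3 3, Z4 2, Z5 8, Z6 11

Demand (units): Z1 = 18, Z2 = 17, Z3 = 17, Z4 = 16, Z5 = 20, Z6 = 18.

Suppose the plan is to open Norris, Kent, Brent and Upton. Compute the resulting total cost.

Each zone is assigned to its cheapest site among the open ones.
{Norris, Kent, Brent, Upton}: Z1→Kent 5·18=90, Z2→Kent 7·17=119, Z3→Norris 3·17=51, Z4→Upton 2·16=32, Z5→Brent 5·20=100, Z6→Kent 4·18=72. Service 464; fixed 406; total 870.

Total cost: 870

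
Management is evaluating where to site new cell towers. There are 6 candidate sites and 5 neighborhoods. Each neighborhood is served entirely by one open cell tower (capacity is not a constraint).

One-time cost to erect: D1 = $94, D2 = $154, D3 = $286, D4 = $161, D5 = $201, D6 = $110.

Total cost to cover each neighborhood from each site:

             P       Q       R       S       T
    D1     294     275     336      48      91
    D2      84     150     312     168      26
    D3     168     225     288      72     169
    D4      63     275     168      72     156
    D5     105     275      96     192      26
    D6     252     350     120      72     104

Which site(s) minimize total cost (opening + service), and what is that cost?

Open D2 and D6; minimum total cost 716.

For any fixed open set, each neighborhood goes to its cheapest open site; total = fixed + service.
{D2, D6}: P→D2 84, Q→D2 150, R→D6 120, S→D6 72, T→D2 26. Service 452; fixed 264; total 716.
{D1, D2, D6}: P→D2 84, Q→D2 150, R→D6 120, S→D1 48, T→D2 26. Service 428; fixed 358; total 786.
{D2, D4}: service 479 + fixed 315 = 794
{D1, D2, D3, D4, D5, D6}: service 383 + fixed 1006 = 1389
No other subset beats 716.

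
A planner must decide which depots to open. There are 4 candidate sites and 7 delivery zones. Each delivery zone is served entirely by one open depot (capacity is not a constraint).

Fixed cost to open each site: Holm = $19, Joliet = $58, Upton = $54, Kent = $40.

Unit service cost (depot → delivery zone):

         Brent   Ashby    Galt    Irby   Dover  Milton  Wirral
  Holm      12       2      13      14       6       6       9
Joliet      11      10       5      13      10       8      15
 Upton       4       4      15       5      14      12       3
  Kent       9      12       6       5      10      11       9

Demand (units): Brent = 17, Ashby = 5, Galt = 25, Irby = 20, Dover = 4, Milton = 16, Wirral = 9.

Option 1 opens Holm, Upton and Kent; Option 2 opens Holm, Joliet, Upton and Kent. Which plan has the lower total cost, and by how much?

Option 1: {Holm, Upton, Kent}: Brent→Upton 4·17=68, Ashby→Holm 2·5=10, Galt→Kent 6·25=150, Irby→Upton 5·20=100, Dover→Holm 6·4=24, Milton→Holm 6·16=96, Wirral→Upton 3·9=27. Service 475; fixed 113; total 588.
Option 2: {Holm, Joliet, Upton, Kent}: Brent→Upton 4·17=68, Ashby→Holm 2·5=10, Galt→Joliet 5·25=125, Irby→Upton 5·20=100, Dover→Holm 6·4=24, Milton→Holm 6·16=96, Wirral→Upton 3·9=27. Service 450; fixed 171; total 621.
Difference: |588 − 621| = 33.

Option 1 is cheaper by 33.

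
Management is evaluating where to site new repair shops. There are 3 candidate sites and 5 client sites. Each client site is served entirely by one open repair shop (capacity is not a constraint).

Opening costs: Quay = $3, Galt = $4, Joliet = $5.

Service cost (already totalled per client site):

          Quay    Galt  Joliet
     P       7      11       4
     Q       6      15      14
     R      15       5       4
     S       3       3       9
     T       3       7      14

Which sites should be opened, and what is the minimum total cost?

Open Quay and Joliet; minimum total cost 28.

For any fixed open set, each client site goes to its cheapest open site; total = fixed + service.
{Quay, Joliet}: P→Joliet 4, Q→Quay 6, R→Joliet 4, S→Quay 3, T→Quay 3. Service 20; fixed 8; total 28.
{Quay, Galt}: service 24 + fixed 7 = 31
{Quay, Galt, Joliet}: service 20 + fixed 12 = 32
{Quay}: service 34 + fixed 3 = 37
No other subset beats 28.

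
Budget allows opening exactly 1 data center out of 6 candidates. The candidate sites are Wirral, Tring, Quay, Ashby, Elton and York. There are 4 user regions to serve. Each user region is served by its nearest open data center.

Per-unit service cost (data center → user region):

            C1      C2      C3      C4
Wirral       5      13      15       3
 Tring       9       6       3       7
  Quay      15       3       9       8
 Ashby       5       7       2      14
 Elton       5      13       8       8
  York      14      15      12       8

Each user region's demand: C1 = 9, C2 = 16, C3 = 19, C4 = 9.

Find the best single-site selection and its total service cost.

Choose Tring only; total service cost 297.

With exactly 1 open, each user region uses its cheapest among the chosen.
{Tring}: C1→Tring 9·9=81, C2→Tring 6·16=96, C3→Tring 3·19=57, C4→Tring 7·9=63. Service cost 297.
{Ashby}: service cost 321
{Quay}: service cost 426
Among all 6 size-1 choices, {Tring} is lowest.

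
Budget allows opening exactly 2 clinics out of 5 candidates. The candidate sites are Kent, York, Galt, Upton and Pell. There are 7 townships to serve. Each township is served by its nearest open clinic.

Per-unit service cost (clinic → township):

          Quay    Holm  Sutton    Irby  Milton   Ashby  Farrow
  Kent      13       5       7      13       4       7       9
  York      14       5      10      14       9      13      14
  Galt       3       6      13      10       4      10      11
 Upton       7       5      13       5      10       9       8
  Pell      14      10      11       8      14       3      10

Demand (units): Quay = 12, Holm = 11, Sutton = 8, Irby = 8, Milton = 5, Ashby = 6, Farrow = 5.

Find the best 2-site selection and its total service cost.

With exactly 2 open, each township uses its cheapest among the chosen.
{Kent, Galt}: Quay→Galt 3·12=36, Holm→Kent 5·11=55, Sutton→Kent 7·8=56, Irby→Galt 10·8=80, Milton→Kent 4·5=20, Ashby→Kent 7·6=42, Farrow→Kent 9·5=45. Service cost 334.
{Kent, Upton}: service cost 337
{Galt, Pell}: service cost 342
Among all 10 size-2 choices, {Kent, Galt} is lowest.

Choose Kent and Galt; total service cost 334.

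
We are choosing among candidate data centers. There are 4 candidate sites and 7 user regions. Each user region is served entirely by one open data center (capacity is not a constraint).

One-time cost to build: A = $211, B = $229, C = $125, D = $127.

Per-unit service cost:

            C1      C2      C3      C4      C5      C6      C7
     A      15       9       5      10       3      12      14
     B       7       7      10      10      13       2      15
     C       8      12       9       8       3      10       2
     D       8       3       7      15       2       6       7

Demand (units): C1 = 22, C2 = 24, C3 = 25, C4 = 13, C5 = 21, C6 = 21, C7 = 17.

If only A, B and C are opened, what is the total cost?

Total cost: 1255

Each user region is assigned to its cheapest site among the open ones.
{A, B, C}: C1→B 7·22=154, C2→B 7·24=168, C3→A 5·25=125, C4→C 8·13=104, C5→A 3·21=63, C6→B 2·21=42, C7→C 2·17=34. Service 690; fixed 565; total 1255.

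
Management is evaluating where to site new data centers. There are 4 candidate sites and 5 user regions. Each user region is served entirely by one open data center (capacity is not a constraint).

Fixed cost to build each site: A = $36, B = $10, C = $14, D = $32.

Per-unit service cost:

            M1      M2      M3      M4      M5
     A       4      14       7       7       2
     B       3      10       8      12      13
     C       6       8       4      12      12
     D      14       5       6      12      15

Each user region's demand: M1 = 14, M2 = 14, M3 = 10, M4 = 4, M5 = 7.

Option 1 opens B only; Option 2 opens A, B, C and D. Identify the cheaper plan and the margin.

Option 1: {B}: M1→B 3·14=42, M2→B 10·14=140, M3→B 8·10=80, M4→B 12·4=48, M5→B 13·7=91. Service 401; fixed 10; total 411.
Option 2: {A, B, C, D}: M1→B 3·14=42, M2→D 5·14=70, M3→C 4·10=40, M4→A 7·4=28, M5→A 2·7=14. Service 194; fixed 92; total 286.
Difference: |411 − 286| = 125.

Option 2 is cheaper by 125.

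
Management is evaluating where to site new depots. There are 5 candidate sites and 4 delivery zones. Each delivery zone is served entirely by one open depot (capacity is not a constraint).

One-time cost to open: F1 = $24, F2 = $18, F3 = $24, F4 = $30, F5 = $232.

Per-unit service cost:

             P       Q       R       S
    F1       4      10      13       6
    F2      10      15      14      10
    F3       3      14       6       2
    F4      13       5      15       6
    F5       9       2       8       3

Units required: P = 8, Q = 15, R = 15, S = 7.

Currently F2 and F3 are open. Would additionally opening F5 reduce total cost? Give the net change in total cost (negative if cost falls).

Current service cost with {F2, F3}: 338.
Adding F5: each delivery zone re-picks its cheapest; new service cost 158, saving 180.
Extra fixed cost: 232. Net change = 232 − 180 = 52.
(Totals: 380 → 432.)

No — net change +52 (cost rises by 52).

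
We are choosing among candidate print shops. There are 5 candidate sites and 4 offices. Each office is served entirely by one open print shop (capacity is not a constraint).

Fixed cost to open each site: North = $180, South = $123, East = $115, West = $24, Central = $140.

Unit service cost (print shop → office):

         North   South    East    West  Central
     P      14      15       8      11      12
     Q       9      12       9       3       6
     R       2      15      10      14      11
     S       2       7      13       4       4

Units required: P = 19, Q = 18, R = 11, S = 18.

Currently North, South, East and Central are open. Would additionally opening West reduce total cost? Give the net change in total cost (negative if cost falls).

Current service cost with {North, South, East, Central}: 318.
Adding West: each office re-picks its cheapest; new service cost 264, saving 54.
Extra fixed cost: 24. Net change = 24 − 54 = -30.
(Totals: 876 → 846.)

Yes — net change −30 (cost falls by 30).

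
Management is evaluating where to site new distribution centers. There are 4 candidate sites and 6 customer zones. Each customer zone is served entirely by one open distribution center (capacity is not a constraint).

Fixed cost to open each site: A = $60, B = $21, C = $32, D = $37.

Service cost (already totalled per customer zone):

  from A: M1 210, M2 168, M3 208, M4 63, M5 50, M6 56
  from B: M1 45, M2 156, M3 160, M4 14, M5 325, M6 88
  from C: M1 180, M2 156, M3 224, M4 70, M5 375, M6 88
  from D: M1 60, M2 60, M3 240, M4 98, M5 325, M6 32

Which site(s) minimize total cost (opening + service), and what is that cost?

For any fixed open set, each customer zone goes to its cheapest open site; total = fixed + service.
{A, B, D}: M1→B 45, M2→D 60, M3→B 160, M4→B 14, M5→A 50, M6→D 32. Service 361; fixed 118; total 479.
{A, B, C, D}: service 361 + fixed 150 = 511
{A, B}: M1→B 45, M2→B 156, M3→B 160, M4→B 14, M5→A 50, M6→A 56. Service 481; fixed 81; total 562.
{B}: service 788 + fixed 21 = 809
No other subset beats 479.

Open A, B and D; minimum total cost 479.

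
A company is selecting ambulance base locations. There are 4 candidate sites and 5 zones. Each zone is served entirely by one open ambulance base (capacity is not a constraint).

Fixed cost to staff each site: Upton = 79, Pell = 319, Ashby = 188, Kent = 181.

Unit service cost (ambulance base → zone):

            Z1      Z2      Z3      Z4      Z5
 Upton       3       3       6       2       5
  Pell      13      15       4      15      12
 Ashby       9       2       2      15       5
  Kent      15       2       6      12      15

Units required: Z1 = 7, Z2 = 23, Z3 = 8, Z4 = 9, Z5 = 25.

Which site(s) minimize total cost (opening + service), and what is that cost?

Open Upton only; minimum total cost 360.

For any fixed open set, each zone goes to its cheapest open site; total = fixed + service.
{Upton}: Z1→Upton 3·7=21, Z2→Upton 3·23=69, Z3→Upton 6·8=48, Z4→Upton 2·9=18, Z5→Upton 5·25=125. Service 281; fixed 79; total 360.
{Upton, Ashby}: service 226 + fixed 267 = 493
{Upton, Kent}: service 258 + fixed 260 = 518
{Upton, Pell, Ashby, Kent}: Z1→Upton 3·7=21, Z2→Ashby 2·23=46, Z3→Ashby 2·8=16, Z4→Upton 2·9=18, Z5→Upton 5·25=125. Service 226; fixed 767; total 993.
No other subset beats 360.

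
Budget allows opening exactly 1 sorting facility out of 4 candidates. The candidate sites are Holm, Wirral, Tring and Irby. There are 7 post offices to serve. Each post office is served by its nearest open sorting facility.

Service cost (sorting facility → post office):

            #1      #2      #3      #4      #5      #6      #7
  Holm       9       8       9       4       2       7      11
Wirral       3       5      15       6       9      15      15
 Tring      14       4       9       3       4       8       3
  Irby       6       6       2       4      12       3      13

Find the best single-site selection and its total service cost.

With exactly 1 open, each post office uses its cheapest among the chosen.
{Tring}: #1→Tring 14, #2→Tring 4, #3→Tring 9, #4→Tring 3, #5→Tring 4, #6→Tring 8, #7→Tring 3. Service cost 45.
{Irby}: service cost 46
{Holm}: service cost 50
Among all 4 size-1 choices, {Tring} is lowest.

Choose Tring only; total service cost 45.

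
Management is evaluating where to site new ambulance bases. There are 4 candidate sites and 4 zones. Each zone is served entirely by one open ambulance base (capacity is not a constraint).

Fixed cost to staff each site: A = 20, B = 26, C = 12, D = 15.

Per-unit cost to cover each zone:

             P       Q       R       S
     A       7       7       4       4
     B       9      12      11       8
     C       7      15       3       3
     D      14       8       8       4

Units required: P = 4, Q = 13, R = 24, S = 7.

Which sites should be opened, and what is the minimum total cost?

Open A and C; minimum total cost 244.

For any fixed open set, each zone goes to its cheapest open site; total = fixed + service.
{A, C}: P→A 7·4=28, Q→A 7·13=91, R→C 3·24=72, S→C 3·7=21. Service 212; fixed 32; total 244.
{C, D}: P→C 7·4=28, Q→D 8·13=104, R→C 3·24=72, S→C 3·7=21. Service 225; fixed 27; total 252.
{A, C, D}: service 212 + fixed 47 = 259
{A, B, C, D}: service 212 + fixed 73 = 285
No other subset beats 244.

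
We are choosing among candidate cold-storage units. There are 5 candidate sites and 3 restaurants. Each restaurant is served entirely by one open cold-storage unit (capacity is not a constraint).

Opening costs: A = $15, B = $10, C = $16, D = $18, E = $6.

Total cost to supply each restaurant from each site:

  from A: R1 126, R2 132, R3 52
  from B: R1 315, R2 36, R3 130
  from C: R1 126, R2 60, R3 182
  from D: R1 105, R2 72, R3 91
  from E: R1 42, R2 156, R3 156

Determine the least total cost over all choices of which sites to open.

For any fixed open set, each restaurant goes to its cheapest open site; total = fixed + service.
{A, B, E}: R1→E 42, R2→B 36, R3→A 52. Service 130; fixed 31; total 161.
{A, B, C, E}: service 130 + fixed 47 = 177
{A, B, D, E}: R1→E 42, R2→B 36, R3→A 52. Service 130; fixed 49; total 179.
{A, B, C, D, E}: service 130 + fixed 65 = 195
No other subset beats 161.

Minimum total cost: 161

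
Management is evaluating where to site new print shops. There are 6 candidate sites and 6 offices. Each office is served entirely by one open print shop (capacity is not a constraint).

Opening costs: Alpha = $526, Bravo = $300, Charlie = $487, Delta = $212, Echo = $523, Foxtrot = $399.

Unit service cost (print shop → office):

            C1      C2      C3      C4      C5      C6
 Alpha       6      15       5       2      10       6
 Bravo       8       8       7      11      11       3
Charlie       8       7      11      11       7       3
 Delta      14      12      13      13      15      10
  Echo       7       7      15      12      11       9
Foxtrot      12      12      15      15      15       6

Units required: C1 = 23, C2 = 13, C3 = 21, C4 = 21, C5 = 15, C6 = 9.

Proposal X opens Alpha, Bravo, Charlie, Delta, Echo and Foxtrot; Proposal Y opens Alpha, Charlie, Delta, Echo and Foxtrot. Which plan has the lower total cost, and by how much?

Proposal Y is cheaper by 300.

Proposal X: {Alpha, Bravo, Charlie, Delta, Echo, Foxtrot}: C1→Alpha 6·23=138, C2→Charlie 7·13=91, C3→Alpha 5·21=105, C4→Alpha 2·21=42, C5→Charlie 7·15=105, C6→Bravo 3·9=27. Service 508; fixed 2447; total 2955.
Proposal Y: {Alpha, Charlie, Delta, Echo, Foxtrot}: C1→Alpha 6·23=138, C2→Charlie 7·13=91, C3→Alpha 5·21=105, C4→Alpha 2·21=42, C5→Charlie 7·15=105, C6→Charlie 3·9=27. Service 508; fixed 2147; total 2655.
Difference: |2955 − 2655| = 300.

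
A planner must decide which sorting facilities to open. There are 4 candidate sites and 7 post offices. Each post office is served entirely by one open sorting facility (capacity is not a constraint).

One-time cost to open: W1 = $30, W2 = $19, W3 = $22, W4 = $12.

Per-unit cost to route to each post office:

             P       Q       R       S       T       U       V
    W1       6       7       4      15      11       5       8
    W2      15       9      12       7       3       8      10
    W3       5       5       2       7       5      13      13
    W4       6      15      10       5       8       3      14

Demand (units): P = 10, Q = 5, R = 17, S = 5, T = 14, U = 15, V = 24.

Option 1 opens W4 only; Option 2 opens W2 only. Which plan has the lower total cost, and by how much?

Option 1 is cheaper by 20.

Option 1: {W4}: P→W4 6·10=60, Q→W4 15·5=75, R→W4 10·17=170, S→W4 5·5=25, T→W4 8·14=112, U→W4 3·15=45, V→W4 14·24=336. Service 823; fixed 12; total 835.
Option 2: {W2}: P→W2 15·10=150, Q→W2 9·5=45, R→W2 12·17=204, S→W2 7·5=35, T→W2 3·14=42, U→W2 8·15=120, V→W2 10·24=240. Service 836; fixed 19; total 855.
Difference: |835 − 855| = 20.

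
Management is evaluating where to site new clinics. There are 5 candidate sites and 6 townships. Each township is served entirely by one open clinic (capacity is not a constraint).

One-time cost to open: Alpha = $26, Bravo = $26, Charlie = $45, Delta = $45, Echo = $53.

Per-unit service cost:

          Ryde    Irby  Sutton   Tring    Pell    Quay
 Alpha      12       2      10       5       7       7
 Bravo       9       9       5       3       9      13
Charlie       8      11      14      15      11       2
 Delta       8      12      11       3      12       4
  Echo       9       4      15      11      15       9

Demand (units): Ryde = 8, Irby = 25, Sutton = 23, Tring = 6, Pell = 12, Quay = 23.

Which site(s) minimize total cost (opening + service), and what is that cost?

Open Alpha, Bravo and Charlie; minimum total cost 474.

For any fixed open set, each township goes to its cheapest open site; total = fixed + service.
{Alpha, Bravo, Charlie}: Ryde→Charlie 8·8=64, Irby→Alpha 2·25=50, Sutton→Bravo 5·23=115, Tring→Bravo 3·6=18, Pell→Alpha 7·12=84, Quay→Charlie 2·23=46. Service 377; fixed 97; total 474.
{Alpha, Bravo, Charlie, Delta}: service 377 + fixed 142 = 519
{Alpha, Bravo, Delta}: service 423 + fixed 97 = 520
{Alpha, Bravo, Charlie, Delta, Echo}: service 377 + fixed 195 = 572
No other subset beats 474.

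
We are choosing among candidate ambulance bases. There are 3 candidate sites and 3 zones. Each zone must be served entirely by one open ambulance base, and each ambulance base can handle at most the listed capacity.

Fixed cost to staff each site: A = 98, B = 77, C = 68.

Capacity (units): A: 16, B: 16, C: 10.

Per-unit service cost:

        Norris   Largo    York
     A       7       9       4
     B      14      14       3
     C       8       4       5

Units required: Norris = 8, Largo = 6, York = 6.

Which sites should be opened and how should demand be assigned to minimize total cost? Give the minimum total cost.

Minimum total cost: 270

Open {A, C}: Norris→A 7·8=56, Largo→C 4·6=24, York→A 4·6=24.
Loads: A carries 14/16, C carries 6/10. Service 104; fixed 166; total 270.
Next best feasible plan costs 299.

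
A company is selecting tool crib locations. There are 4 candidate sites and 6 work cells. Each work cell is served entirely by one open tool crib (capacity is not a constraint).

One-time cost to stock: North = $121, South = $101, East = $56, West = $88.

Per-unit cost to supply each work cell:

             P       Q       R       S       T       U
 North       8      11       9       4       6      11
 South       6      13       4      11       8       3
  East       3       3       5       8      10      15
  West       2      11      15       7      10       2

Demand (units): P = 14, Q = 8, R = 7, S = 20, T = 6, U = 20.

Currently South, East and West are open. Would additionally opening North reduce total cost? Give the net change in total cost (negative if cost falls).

Current service cost with {South, East, West}: 308.
Adding North: each work cell re-picks its cheapest; new service cost 236, saving 72.
Extra fixed cost: 121. Net change = 121 − 72 = 49.
(Totals: 553 → 602.)

No — net change +49 (cost rises by 49).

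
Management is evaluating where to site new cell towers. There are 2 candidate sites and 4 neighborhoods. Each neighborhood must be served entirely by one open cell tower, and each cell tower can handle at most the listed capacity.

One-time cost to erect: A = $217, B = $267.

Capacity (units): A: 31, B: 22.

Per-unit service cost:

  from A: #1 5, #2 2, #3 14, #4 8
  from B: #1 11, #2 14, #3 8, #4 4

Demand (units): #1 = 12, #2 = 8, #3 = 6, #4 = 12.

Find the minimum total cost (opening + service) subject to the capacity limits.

Minimum total cost: 656

Open {A, B}: #1→A 5·12=60, #2→A 2·8=16, #3→B 8·6=48, #4→B 4·12=48.
Loads: A carries 20/31, B carries 18/22. Service 172; fixed 484; total 656.
Next best feasible plan costs 692.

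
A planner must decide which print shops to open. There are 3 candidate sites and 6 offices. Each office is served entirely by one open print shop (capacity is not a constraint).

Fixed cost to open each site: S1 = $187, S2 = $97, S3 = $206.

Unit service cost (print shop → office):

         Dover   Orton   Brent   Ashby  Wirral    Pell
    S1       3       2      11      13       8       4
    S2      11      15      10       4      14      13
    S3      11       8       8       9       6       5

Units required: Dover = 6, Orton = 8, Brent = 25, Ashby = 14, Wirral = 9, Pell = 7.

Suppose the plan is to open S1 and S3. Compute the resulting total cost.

Each office is assigned to its cheapest site among the open ones.
{S1, S3}: Dover→S1 3·6=18, Orton→S1 2·8=16, Brent→S3 8·25=200, Ashby→S3 9·14=126, Wirral→S3 6·9=54, Pell→S1 4·7=28. Service 442; fixed 393; total 835.

Total cost: 835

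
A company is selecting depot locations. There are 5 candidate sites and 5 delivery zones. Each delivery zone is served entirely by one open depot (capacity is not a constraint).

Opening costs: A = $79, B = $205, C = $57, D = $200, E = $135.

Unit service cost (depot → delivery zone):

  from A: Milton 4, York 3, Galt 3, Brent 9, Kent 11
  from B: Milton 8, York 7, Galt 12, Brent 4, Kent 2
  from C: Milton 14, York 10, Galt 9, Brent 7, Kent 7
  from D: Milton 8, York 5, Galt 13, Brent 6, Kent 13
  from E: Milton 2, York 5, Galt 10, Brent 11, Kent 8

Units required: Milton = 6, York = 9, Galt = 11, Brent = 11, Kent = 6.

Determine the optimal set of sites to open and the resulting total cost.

Open A only; minimum total cost 328.

For any fixed open set, each delivery zone goes to its cheapest open site; total = fixed + service.
{A}: Milton→A 4·6=24, York→A 3·9=27, Galt→A 3·11=33, Brent→A 9·11=99, Kent→A 11·6=66. Service 249; fixed 79; total 328.
{A, C}: Milton→A 4·6=24, York→A 3·9=27, Galt→A 3·11=33, Brent→C 7·11=77, Kent→C 7·6=42. Service 203; fixed 136; total 339.
{A, B}: Milton→A 4·6=24, York→A 3·9=27, Galt→A 3·11=33, Brent→B 4·11=44, Kent→B 2·6=12. Service 140; fixed 284; total 424.
{A, B, C, D, E}: service 128 + fixed 676 = 804
No other subset beats 328.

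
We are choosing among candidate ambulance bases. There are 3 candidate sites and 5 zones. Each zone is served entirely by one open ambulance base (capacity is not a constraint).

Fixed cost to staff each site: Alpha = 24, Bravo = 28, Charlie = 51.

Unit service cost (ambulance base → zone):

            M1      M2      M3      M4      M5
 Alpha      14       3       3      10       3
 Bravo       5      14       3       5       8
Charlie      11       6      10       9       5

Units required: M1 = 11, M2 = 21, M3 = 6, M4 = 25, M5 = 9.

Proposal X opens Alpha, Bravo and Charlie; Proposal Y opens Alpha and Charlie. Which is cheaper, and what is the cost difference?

Proposal X is cheaper by 138.

Proposal X: {Alpha, Bravo, Charlie}: M1→Bravo 5·11=55, M2→Alpha 3·21=63, M3→Alpha 3·6=18, M4→Bravo 5·25=125, M5→Alpha 3·9=27. Service 288; fixed 103; total 391.
Proposal Y: {Alpha, Charlie}: M1→Charlie 11·11=121, M2→Alpha 3·21=63, M3→Alpha 3·6=18, M4→Charlie 9·25=225, M5→Alpha 3·9=27. Service 454; fixed 75; total 529.
Difference: |391 − 529| = 138.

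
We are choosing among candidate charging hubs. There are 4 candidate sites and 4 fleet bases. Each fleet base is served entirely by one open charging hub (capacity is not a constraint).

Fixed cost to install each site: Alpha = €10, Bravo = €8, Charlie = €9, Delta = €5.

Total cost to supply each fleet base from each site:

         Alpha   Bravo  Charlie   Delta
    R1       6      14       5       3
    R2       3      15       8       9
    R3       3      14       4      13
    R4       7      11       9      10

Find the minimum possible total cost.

Minimum total cost: 29

For any fixed open set, each fleet base goes to its cheapest open site; total = fixed + service.
{Alpha}: R1→Alpha 6, R2→Alpha 3, R3→Alpha 3, R4→Alpha 7. Service 19; fixed 10; total 29.
{Alpha, Delta}: service 16 + fixed 15 = 31
{Charlie}: service 26 + fixed 9 = 35
{Alpha, Bravo, Charlie, Delta}: service 16 + fixed 32 = 48
(All 15 nonempty subsets were checked; Alpha only is lowest.)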